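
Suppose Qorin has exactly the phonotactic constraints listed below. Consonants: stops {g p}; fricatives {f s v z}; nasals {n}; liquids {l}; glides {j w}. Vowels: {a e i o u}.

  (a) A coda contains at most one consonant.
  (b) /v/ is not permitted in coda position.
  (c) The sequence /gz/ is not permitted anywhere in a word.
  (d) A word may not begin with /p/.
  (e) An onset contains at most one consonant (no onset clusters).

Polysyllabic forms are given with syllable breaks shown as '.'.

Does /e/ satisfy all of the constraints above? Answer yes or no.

yes

/e/ — σ1 onset /∅/, coda /∅/ ok → permitted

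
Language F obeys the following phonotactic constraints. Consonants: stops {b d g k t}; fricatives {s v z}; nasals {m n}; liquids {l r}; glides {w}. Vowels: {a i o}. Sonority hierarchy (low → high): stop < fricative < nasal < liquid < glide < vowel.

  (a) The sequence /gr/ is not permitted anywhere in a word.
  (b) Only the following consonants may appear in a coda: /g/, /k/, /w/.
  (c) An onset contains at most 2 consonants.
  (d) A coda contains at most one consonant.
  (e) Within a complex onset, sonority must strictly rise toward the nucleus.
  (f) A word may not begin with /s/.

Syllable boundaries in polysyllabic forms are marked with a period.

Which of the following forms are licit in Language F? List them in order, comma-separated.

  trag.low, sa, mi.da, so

trag.low — σ1 onset /tr/ (1→4 rises), coda /g/ ok; σ2 onset /l/, coda /w/ ok → licit
sa — violates constraint (f): word begins with /s/ → illicit
mi.da — σ1 onset /m/, coda /∅/ ok; σ2 onset /d/, coda /∅/ ok → licit
so — violates constraint (f): word begins with /s/ → illicit

trag.low, mi.da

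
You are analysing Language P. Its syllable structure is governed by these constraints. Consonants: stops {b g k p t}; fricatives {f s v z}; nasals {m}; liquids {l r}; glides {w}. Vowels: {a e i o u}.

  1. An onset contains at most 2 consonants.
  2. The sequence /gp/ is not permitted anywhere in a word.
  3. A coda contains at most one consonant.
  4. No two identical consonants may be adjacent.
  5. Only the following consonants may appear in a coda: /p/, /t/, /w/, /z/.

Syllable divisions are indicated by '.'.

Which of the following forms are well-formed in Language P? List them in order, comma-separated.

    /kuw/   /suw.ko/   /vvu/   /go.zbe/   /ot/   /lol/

/kuw/ — σ1 onset /k/, coda /w/ ok → well-formed
/suw.ko/ — σ1 onset /s/, coda /w/ ok; σ2 onset /k/, coda /∅/ ok → well-formed
/vvu/ — violates constraint 4: adjacent identical consonants /vv/ → ill-formed
/go.zbe/ — σ1 onset /g/, coda /∅/ ok; σ2 onset /zb/ (2C), coda /∅/ ok → well-formed
/ot/ — σ1 onset /∅/, coda /t/ ok → well-formed
/lol/ — violates constraint 5: syllable 1 coda contains /l/, which is not a licensed coda consonant → ill-formed

/kuw/, /suw.ko/, /go.zbe/, /ot/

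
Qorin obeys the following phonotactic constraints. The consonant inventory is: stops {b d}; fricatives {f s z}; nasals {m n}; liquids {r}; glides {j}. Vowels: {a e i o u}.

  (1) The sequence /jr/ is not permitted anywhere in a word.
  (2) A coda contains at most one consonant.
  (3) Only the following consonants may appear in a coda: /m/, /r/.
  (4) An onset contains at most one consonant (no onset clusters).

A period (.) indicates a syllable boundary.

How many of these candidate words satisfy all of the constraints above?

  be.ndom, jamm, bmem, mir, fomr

be.ndom — violates constraint 4: syllable 2 onset /nd/ has 2 consonants (> 1) → not permitted
jamm — violates constraint 2: syllable 1 coda /mm/ has 2 consonants (> 1) → not permitted
bmem — violates constraint 4: syllable 1 onset /bm/ has 2 consonants (> 1) → not permitted
mir — σ1 onset /m/, coda /r/ ok → permitted
fomr — violates constraint 2: syllable 1 coda /mr/ has 2 consonants (> 1) → not permitted
Permitted: mir → 1.

1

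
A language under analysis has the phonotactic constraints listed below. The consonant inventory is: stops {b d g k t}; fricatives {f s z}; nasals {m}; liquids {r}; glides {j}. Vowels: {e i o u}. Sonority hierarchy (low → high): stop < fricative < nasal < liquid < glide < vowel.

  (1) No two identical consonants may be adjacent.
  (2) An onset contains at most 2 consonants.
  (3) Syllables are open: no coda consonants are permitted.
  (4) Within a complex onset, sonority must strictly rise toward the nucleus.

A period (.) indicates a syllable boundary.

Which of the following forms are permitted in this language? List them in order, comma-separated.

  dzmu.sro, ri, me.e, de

ri, me.e, de

dzmu.sro — violates constraint 2: syllable 1 onset /dzm/ has 3 consonants (> 2) → not permitted
ri — σ1 onset /r/, coda /∅/ ok → permitted
me.e — σ1 onset /m/, coda /∅/ ok; σ2 onset /∅/, coda /∅/ ok → permitted
de — σ1 onset /d/, coda /∅/ ok → permitted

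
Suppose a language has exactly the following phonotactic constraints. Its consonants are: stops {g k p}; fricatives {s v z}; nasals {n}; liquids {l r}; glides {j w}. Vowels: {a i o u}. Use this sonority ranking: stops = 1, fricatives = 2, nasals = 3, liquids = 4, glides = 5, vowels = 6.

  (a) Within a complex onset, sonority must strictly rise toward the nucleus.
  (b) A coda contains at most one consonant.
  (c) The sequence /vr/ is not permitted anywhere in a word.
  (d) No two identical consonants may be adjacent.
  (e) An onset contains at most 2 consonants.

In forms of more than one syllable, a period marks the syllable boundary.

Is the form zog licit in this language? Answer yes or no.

zog — σ1 onset /z/, coda /g/ ok → licit

yes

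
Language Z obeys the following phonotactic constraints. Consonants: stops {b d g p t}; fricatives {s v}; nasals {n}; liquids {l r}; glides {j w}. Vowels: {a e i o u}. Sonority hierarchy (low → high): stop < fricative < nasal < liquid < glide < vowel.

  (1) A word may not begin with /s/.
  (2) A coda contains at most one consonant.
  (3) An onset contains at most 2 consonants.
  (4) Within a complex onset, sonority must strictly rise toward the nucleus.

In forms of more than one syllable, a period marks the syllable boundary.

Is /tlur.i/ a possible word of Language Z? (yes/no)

/tlur.i/ — σ1 onset /tl/ (1→4 rises), coda /r/ ok; σ2 onset /∅/, coda /∅/ ok → phonotactically legal

yes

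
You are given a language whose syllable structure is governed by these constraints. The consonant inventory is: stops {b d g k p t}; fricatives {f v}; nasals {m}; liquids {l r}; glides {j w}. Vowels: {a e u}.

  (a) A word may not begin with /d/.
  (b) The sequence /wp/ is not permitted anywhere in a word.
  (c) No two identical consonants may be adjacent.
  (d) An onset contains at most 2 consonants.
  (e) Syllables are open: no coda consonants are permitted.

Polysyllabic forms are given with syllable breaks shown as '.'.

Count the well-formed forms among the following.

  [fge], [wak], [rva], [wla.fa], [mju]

4

[fge] — σ1 onset /fg/ (2C), coda /∅/ ok → well-formed
[wak] — violates constraint (e): syllable 1 coda /k/ has 1 consonant (> 0) → ill-formed
[rva] — σ1 onset /rv/ (2C), coda /∅/ ok → well-formed
[wla.fa] — σ1 onset /wl/ (2C), coda /∅/ ok; σ2 onset /f/, coda /∅/ ok → well-formed
[mju] — σ1 onset /mj/ (2C), coda /∅/ ok → well-formed
Well-formed: [fge], [rva], [wla.fa], [mju] → 4.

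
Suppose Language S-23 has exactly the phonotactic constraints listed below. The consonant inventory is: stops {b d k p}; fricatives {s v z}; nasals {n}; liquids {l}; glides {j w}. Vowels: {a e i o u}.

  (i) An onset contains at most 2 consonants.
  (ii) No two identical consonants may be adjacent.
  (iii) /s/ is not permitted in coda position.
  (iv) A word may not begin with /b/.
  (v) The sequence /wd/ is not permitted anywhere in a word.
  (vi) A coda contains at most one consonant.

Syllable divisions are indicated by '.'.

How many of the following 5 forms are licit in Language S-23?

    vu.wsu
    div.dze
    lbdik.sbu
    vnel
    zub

4

vu.wsu — σ1 onset /v/, coda /∅/ ok; σ2 onset /ws/ (2C), coda /∅/ ok → licit
div.dze — σ1 onset /d/, coda /v/ ok; σ2 onset /dz/ (2C), coda /∅/ ok → licit
lbdik.sbu — violates constraint (i): syllable 1 onset /lbd/ has 3 consonants (> 2) → illicit
vnel — σ1 onset /vn/ (2C), coda /l/ ok → licit
zub — σ1 onset /z/, coda /b/ ok → licit
Licit: vu.wsu, div.dze, vnel, zub → 4.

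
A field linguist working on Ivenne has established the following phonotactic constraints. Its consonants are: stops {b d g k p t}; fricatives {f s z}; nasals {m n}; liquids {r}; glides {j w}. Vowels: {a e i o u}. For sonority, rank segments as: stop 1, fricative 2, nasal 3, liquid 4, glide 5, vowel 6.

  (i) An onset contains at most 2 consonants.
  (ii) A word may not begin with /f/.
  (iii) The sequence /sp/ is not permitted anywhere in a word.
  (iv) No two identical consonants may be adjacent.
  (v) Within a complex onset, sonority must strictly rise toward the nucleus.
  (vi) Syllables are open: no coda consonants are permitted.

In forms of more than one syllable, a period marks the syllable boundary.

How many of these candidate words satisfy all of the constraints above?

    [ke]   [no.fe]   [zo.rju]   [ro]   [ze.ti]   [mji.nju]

6

[ke] — σ1 onset /k/, coda /∅/ ok → phonotactically legal
[no.fe] — σ1 onset /n/, coda /∅/ ok; σ2 onset /f/, coda /∅/ ok → phonotactically legal
[zo.rju] — σ1 onset /z/, coda /∅/ ok; σ2 onset /rj/ (4→5 rises), coda /∅/ ok → phonotactically legal
[ro] — σ1 onset /r/, coda /∅/ ok → phonotactically legal
[ze.ti] — σ1 onset /z/, coda /∅/ ok; σ2 onset /t/, coda /∅/ ok → phonotactically legal
[mji.nju] — σ1 onset /mj/ (3→5 rises), coda /∅/ ok; σ2 onset /nj/ (3→5 rises), coda /∅/ ok → phonotactically legal
Phonotactically legal: [ke], [no.fe], [zo.rju], [ro], [ze.ti], [mji.nju] → 6.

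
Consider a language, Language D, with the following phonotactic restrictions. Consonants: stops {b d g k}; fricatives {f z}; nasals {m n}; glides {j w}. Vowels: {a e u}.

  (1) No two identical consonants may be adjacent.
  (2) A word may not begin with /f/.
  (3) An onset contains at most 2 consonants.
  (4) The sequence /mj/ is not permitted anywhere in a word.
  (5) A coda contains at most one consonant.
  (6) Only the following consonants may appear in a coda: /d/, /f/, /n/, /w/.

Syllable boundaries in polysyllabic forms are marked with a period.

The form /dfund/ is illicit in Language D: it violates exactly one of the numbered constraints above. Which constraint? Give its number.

/dfund/: syllable 1 coda /nd/ has 2 consonants (> 1).
This is a violation of constraint 5: "A coda contains at most one consonant."
The remaining constraints (1, 2, 3, 4, 6) are satisfied.

5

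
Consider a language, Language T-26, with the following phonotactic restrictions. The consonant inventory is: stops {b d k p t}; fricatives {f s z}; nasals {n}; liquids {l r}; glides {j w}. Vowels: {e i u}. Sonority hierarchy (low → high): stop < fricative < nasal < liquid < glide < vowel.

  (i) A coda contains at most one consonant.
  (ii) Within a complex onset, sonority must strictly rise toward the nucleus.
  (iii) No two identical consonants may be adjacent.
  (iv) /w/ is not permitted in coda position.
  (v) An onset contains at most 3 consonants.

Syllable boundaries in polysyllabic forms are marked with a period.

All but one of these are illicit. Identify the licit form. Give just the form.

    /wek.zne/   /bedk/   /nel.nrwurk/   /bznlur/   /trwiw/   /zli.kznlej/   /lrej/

/wek.zne/

/wek.zne/ — σ1 onset /w/, coda /k/ ok; σ2 onset /zn/ (2→3 rises), coda /∅/ ok → licit
/bedk/ — violates constraint (i): syllable 1 coda /dk/ has 2 consonants (> 1) → illicit
/nel.nrwurk/ — violates constraint (i): syllable 2 coda /rk/ has 2 consonants (> 1) → illicit
/bznlur/ — violates constraint (v): syllable 1 onset /bznl/ has 4 consonants (> 3) → illicit
/trwiw/ — violates constraint (iv): syllable 1 coda contains /w/ → illicit
/zli.kznlej/ — violates constraint (v): syllable 2 onset /kznl/ has 4 consonants (> 3) → illicit
/lrej/ — violates constraint (ii): syllable 1 onset /lr/: /l/ (liquid, 4) → /r/ (liquid, 4) does not rise → illicit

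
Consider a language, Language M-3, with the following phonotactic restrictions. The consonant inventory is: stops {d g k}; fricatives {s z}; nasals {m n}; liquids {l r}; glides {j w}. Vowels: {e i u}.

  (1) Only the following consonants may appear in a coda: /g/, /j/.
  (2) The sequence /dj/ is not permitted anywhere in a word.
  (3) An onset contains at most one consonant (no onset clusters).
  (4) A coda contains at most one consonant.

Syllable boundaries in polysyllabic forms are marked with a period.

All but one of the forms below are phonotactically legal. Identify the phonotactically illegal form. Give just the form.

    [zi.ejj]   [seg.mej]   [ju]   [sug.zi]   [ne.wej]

[zi.ejj]

[zi.ejj] — violates constraint 4: syllable 2 coda /jj/ has 2 consonants (> 1) → phonotactically illegal
[seg.mej] — σ1 onset /s/, coda /g/ ok; σ2 onset /m/, coda /j/ ok → phonotactically legal
[ju] — σ1 onset /j/, coda /∅/ ok → phonotactically legal
[sug.zi] — σ1 onset /s/, coda /g/ ok; σ2 onset /z/, coda /∅/ ok → phonotactically legal
[ne.wej] — σ1 onset /n/, coda /∅/ ok; σ2 onset /w/, coda /j/ ok → phonotactically legal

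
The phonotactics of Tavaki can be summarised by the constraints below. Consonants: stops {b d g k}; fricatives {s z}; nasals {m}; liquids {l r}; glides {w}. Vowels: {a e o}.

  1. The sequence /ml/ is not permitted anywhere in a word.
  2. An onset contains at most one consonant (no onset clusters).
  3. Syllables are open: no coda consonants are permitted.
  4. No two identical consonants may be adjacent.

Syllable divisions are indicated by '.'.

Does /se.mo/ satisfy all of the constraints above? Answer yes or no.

yes

/se.mo/ — σ1 onset /s/, coda /∅/ ok; σ2 onset /m/, coda /∅/ ok → permitted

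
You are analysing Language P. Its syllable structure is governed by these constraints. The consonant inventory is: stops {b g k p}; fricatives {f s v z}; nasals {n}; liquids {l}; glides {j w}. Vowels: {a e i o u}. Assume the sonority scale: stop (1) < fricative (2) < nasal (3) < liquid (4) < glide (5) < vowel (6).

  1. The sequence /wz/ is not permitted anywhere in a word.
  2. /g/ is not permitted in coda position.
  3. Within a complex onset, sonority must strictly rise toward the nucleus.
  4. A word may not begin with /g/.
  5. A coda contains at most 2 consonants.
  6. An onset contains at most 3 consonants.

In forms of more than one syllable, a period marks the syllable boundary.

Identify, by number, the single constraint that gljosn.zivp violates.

4

gljosn.zivp: word begins with /g/.
This is a violation of constraint 4: "A word may not begin with /g/."
The remaining constraints (1, 2, 3, 5, 6) are satisfied.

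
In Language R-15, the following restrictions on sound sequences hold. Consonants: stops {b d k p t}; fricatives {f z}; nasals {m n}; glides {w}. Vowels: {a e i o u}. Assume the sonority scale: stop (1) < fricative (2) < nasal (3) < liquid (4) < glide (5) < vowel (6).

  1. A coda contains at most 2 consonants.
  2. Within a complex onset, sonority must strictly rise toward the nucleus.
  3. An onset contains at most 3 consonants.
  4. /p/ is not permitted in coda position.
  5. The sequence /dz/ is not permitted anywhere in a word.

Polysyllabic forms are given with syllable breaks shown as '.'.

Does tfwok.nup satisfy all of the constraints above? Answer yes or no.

no

tfwok.nup — violates constraint 4: syllable 2 coda contains /p/ → ill-formed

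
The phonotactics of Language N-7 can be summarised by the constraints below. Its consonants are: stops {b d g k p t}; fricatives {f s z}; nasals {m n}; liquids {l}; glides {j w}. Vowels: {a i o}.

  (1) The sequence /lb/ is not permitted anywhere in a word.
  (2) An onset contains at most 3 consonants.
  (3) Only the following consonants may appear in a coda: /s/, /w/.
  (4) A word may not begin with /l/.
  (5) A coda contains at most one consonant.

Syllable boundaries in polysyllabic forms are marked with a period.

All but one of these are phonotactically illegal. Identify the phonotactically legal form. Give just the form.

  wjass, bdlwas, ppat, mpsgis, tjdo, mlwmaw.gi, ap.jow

tjdo

wjass — violates constraint 5: syllable 1 coda /ss/ has 2 consonants (> 1) → phonotactically illegal
bdlwas — violates constraint 2: syllable 1 onset /bdlw/ has 4 consonants (> 3) → phonotactically illegal
ppat — violates constraint 3: syllable 1 coda contains /t/, which is not a licensed coda consonant → phonotactically illegal
mpsgis — violates constraint 2: syllable 1 onset /mpsg/ has 4 consonants (> 3) → phonotactically illegal
tjdo — σ1 onset /tjd/ (3C), coda /∅/ ok → phonotactically legal
mlwmaw.gi — violates constraint 2: syllable 1 onset /mlwm/ has 4 consonants (> 3) → phonotactically illegal
ap.jow — violates constraint 3: syllable 1 coda contains /p/, which is not a licensed coda consonant → phonotactically illegal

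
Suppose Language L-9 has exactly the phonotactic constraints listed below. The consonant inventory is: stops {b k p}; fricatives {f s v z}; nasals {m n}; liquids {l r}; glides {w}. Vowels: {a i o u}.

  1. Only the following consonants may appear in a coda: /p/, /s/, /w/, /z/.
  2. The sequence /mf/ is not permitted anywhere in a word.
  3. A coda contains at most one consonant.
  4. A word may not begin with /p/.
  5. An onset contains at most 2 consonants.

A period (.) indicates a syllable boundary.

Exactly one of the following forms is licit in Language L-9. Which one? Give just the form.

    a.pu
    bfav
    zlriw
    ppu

a.pu — σ1 onset /∅/, coda /∅/ ok; σ2 onset /p/, coda /∅/ ok → licit
bfav — violates constraint 1: syllable 1 coda contains /v/, which is not a licensed coda consonant → illicit
zlriw — violates constraint 5: syllable 1 onset /zlr/ has 3 consonants (> 2) → illicit
ppu — violates constraint 4: word begins with /p/ → illicit

a.pu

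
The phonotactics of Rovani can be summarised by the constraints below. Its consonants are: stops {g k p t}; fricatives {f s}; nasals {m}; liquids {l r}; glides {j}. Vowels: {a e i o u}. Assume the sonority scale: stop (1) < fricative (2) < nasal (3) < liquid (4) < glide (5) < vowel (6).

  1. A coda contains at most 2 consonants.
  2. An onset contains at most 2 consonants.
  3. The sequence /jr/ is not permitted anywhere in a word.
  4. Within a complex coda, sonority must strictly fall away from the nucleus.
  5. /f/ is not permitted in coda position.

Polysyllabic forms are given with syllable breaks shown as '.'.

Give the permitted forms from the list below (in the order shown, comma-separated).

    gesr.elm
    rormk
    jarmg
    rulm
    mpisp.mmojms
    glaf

rulm

gesr.elm — violates constraint 4: syllable 1 coda /sr/: /s/ (fricative, 2) → /r/ (liquid, 4) does not fall → not permitted
rormk — violates constraint 1: syllable 1 coda /rmk/ has 3 consonants (> 2) → not permitted
jarmg — violates constraint 1: syllable 1 coda /rmg/ has 3 consonants (> 2) → not permitted
rulm — σ1 onset /r/, coda /lm/ (4→3 falls) ok → permitted
mpisp.mmojms — violates constraint 1: syllable 2 coda /jms/ has 3 consonants (> 2) → not permitted
glaf — violates constraint 5: syllable 1 coda contains /f/ → not permitted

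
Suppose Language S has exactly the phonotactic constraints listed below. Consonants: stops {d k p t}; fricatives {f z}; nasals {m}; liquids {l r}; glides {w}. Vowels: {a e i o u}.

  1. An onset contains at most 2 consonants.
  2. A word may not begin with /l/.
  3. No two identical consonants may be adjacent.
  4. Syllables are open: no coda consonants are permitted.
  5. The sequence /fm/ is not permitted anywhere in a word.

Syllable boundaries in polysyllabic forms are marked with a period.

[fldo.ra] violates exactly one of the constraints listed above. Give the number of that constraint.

1

[fldo.ra]: syllable 1 onset /fld/ has 3 consonants (> 2).
This is a violation of constraint 1: "An onset contains at most 2 consonants."
The remaining constraints (2, 3, 4, 5) are satisfied.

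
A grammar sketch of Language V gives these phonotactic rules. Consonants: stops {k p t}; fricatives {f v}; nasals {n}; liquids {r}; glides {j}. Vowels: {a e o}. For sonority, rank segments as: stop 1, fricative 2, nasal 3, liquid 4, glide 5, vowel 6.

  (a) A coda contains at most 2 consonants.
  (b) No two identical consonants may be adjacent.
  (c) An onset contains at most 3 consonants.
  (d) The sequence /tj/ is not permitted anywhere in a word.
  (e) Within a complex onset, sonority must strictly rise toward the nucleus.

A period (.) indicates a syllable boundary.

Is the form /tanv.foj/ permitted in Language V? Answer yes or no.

/tanv.foj/ — σ1 onset /t/, coda /nv/ (2C) ok; σ2 onset /f/, coda /j/ ok → permitted

yes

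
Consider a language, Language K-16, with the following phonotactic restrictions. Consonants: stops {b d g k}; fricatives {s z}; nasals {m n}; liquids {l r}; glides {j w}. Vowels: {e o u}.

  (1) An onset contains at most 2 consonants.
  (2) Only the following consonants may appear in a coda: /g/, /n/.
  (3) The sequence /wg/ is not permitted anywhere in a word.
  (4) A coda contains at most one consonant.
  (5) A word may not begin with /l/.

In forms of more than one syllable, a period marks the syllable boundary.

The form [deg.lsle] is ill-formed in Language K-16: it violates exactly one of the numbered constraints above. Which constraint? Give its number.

1

[deg.lsle]: syllable 2 onset /lsl/ has 3 consonants (> 2).
This is a violation of constraint 1: "An onset contains at most 2 consonants."
The remaining constraints (2, 3, 4, 5) are satisfied.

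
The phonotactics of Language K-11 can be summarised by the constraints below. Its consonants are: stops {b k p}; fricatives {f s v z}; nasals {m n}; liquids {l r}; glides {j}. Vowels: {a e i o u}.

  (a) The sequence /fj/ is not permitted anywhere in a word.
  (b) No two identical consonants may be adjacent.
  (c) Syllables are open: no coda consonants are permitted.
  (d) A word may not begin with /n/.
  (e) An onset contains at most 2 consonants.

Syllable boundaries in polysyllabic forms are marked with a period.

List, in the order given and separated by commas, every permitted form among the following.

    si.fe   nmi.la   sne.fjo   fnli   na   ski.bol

si.fe

si.fe — σ1 onset /s/, coda /∅/ ok; σ2 onset /f/, coda /∅/ ok → permitted
nmi.la — violates constraint (d): word begins with /n/ → not permitted
sne.fjo — violates constraint (a): contains banned sequence /fj/ → not permitted
fnli — violates constraint (e): syllable 1 onset /fnl/ has 3 consonants (> 2) → not permitted
na — violates constraint (d): word begins with /n/ → not permitted
ski.bol — violates constraint (c): syllable 2 coda /l/ has 1 consonant (> 0) → not permitted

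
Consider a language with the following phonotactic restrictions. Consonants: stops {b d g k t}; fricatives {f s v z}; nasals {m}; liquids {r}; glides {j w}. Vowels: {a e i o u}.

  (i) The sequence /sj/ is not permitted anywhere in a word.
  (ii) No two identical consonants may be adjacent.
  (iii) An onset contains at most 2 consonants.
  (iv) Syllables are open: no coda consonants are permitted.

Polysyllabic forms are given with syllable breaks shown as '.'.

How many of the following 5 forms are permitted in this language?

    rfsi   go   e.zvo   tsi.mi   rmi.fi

4

rfsi — violates constraint (iii): syllable 1 onset /rfs/ has 3 consonants (> 2) → not permitted
go — σ1 onset /g/, coda /∅/ ok → permitted
e.zvo — σ1 onset /∅/, coda /∅/ ok; σ2 onset /zv/ (2C), coda /∅/ ok → permitted
tsi.mi — σ1 onset /ts/ (2C), coda /∅/ ok; σ2 onset /m/, coda /∅/ ok → permitted
rmi.fi — σ1 onset /rm/ (2C), coda /∅/ ok; σ2 onset /f/, coda /∅/ ok → permitted
Permitted: go, e.zvo, tsi.mi, rmi.fi → 4.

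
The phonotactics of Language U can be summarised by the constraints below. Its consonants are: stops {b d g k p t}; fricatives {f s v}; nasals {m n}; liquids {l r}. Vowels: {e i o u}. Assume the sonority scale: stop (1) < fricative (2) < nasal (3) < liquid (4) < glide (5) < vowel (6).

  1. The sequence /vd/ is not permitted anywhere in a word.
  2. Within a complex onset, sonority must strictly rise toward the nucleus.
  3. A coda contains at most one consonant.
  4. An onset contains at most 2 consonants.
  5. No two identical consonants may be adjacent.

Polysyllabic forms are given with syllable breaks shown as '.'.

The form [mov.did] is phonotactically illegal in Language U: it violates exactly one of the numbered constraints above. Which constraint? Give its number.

[mov.did]: contains banned sequence /vd/.
This is a violation of constraint 1: "The sequence /vd/ is not permitted anywhere in a word."
The remaining constraints (2, 3, 4, 5) are satisfied.

1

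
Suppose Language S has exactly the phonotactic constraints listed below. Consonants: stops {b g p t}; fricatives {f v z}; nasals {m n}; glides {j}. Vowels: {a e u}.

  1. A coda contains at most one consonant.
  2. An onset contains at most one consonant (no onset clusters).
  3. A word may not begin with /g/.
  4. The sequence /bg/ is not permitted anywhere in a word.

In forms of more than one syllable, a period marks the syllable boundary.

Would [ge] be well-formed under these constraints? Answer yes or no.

no

[ge] — violates constraint 3: word begins with /g/ → ill-formed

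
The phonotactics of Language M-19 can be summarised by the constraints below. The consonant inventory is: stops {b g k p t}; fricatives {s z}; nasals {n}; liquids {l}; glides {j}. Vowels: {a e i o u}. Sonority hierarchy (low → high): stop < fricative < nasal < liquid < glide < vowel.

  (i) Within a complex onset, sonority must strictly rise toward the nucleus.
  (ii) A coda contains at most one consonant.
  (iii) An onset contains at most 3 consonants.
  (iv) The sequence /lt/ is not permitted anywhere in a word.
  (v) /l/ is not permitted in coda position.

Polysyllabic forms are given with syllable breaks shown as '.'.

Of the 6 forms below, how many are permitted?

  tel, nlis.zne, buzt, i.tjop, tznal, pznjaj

tel — violates constraint (v): syllable 1 coda contains /l/ → not permitted
nlis.zne — σ1 onset /nl/ (3→4 rises), coda /s/ ok; σ2 onset /zn/ (2→3 rises), coda /∅/ ok → permitted
buzt — violates constraint (ii): syllable 1 coda /zt/ has 2 consonants (> 1) → not permitted
i.tjop — σ1 onset /∅/, coda /∅/ ok; σ2 onset /tj/ (1→5 rises), coda /p/ ok → permitted
tznal — violates constraint (v): syllable 1 coda contains /l/ → not permitted
pznjaj — violates constraint (iii): syllable 1 onset /pznj/ has 4 consonants (> 3) → not permitted
Permitted: nlis.zne, i.tjop → 2.

2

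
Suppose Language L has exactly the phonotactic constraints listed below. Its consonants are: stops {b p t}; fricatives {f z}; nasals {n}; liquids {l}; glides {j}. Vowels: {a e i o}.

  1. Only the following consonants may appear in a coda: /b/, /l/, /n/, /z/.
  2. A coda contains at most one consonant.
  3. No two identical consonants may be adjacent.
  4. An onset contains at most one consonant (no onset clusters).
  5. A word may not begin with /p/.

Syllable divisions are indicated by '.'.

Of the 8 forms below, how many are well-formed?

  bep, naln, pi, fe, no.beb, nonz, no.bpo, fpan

2

bep — violates constraint 1: syllable 1 coda contains /p/, which is not a licensed coda consonant → ill-formed
naln — violates constraint 2: syllable 1 coda /ln/ has 2 consonants (> 1) → ill-formed
pi — violates constraint 5: word begins with /p/ → ill-formed
fe — σ1 onset /f/, coda /∅/ ok → well-formed
no.beb — σ1 onset /n/, coda /∅/ ok; σ2 onset /b/, coda /b/ ok → well-formed
nonz — violates constraint 2: syllable 1 coda /nz/ has 2 consonants (> 1) → ill-formed
no.bpo — violates constraint 4: syllable 2 onset /bp/ has 2 consonants (> 1) → ill-formed
fpan — violates constraint 4: syllable 1 onset /fp/ has 2 consonants (> 1) → ill-formed
Well-formed: fe, no.beb → 2.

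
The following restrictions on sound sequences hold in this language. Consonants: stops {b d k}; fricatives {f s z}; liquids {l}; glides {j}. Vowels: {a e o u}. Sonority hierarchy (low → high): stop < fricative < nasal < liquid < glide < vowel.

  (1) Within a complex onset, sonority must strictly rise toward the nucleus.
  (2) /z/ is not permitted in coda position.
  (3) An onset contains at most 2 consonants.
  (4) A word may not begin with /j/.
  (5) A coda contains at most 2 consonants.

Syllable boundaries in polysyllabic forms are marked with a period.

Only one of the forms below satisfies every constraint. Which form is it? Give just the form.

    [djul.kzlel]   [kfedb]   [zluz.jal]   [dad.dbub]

[djul.kzlel] — violates constraint 3: syllable 2 onset /kzl/ has 3 consonants (> 2) → not permitted
[kfedb] — σ1 onset /kf/ (1→2 rises), coda /db/ (2C) ok → permitted
[zluz.jal] — violates constraint 2: syllable 1 coda contains /z/ → not permitted
[dad.dbub] — violates constraint 1: syllable 2 onset /db/: /d/ (stop, 1) → /b/ (stop, 1) does not rise → not permitted

[kfedb]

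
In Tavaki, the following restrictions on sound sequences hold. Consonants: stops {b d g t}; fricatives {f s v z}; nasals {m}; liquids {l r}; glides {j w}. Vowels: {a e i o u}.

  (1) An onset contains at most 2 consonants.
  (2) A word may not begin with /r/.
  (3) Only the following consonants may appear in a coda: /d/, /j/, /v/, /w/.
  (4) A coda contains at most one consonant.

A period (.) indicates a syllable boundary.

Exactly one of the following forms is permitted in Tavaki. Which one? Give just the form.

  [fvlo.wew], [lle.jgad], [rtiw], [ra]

[fvlo.wew] — violates constraint 1: syllable 1 onset /fvl/ has 3 consonants (> 2) → not permitted
[lle.jgad] — σ1 onset /ll/ (2C), coda /∅/ ok; σ2 onset /jg/ (2C), coda /d/ ok → permitted
[rtiw] — violates constraint 2: word begins with /r/ → not permitted
[ra] — violates constraint 2: word begins with /r/ → not permitted

[lle.jgad]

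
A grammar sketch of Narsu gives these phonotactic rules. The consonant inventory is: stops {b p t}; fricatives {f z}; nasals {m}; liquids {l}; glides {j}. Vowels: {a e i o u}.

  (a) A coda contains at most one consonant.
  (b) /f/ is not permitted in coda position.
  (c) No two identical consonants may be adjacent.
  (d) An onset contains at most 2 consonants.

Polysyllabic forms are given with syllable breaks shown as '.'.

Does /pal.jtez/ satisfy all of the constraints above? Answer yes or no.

yes

/pal.jtez/ — σ1 onset /p/, coda /l/ ok; σ2 onset /jt/ (2C), coda /z/ ok → permitted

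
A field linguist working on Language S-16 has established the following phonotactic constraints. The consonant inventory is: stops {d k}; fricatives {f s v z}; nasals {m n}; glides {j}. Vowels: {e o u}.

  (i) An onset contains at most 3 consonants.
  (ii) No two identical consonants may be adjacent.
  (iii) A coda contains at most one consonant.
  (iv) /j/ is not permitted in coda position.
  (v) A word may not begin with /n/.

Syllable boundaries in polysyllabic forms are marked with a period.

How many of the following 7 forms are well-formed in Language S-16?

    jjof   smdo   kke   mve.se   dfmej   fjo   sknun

4

jjof — violates constraint (ii): adjacent identical consonants /jj/ → ill-formed
smdo — σ1 onset /smd/ (3C), coda /∅/ ok → well-formed
kke — violates constraint (ii): adjacent identical consonants /kk/ → ill-formed
mve.se — σ1 onset /mv/ (2C), coda /∅/ ok; σ2 onset /s/, coda /∅/ ok → well-formed
dfmej — violates constraint (iv): syllable 1 coda contains /j/ → ill-formed
fjo — σ1 onset /fj/ (2C), coda /∅/ ok → well-formed
sknun — σ1 onset /skn/ (3C), coda /n/ ok → well-formed
Well-formed: smdo, mve.se, fjo, sknun → 4.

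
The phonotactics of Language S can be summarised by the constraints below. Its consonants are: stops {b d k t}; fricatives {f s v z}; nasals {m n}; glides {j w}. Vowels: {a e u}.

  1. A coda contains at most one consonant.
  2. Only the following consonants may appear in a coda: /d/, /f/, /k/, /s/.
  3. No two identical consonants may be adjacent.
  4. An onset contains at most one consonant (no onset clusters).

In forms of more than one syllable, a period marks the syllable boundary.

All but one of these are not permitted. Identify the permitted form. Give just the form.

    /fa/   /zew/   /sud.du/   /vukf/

/fa/ — σ1 onset /f/, coda /∅/ ok → permitted
/zew/ — violates constraint 2: syllable 1 coda contains /w/, which is not a licensed coda consonant → not permitted
/sud.du/ — violates constraint 3: adjacent identical consonants /dd/ → not permitted
/vukf/ — violates constraint 1: syllable 1 coda /kf/ has 2 consonants (> 1) → not permitted

/fa/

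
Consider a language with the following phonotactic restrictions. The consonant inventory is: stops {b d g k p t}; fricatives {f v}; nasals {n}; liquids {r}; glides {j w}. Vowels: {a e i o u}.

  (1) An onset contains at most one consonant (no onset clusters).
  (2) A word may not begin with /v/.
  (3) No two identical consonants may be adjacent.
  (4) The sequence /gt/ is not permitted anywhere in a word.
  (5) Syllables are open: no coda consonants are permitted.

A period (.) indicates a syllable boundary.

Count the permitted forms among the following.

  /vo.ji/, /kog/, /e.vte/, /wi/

1

/vo.ji/ — violates constraint 2: word begins with /v/ → not permitted
/kog/ — violates constraint 5: syllable 1 coda /g/ has 1 consonant (> 0) → not permitted
/e.vte/ — violates constraint 1: syllable 2 onset /vt/ has 2 consonants (> 1) → not permitted
/wi/ — σ1 onset /w/, coda /∅/ ok → permitted
Permitted: /wi/ → 1.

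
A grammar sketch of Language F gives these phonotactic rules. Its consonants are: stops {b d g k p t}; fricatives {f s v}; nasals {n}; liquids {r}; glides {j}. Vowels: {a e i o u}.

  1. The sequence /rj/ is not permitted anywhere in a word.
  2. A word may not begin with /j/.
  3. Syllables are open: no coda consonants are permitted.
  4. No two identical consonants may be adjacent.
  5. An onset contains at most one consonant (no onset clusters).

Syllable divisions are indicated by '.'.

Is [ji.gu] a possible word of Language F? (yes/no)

[ji.gu] — violates constraint 2: word begins with /j/ → illicit

no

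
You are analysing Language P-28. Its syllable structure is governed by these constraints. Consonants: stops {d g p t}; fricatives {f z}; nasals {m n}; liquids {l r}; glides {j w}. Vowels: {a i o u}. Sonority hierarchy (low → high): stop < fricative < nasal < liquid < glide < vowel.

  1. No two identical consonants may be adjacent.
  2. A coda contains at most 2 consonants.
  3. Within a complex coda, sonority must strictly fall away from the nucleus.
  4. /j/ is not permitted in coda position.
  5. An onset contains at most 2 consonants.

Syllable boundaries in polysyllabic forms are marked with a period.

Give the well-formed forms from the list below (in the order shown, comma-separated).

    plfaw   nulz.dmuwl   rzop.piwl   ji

plfaw — violates constraint 5: syllable 1 onset /plf/ has 3 consonants (> 2) → ill-formed
nulz.dmuwl — σ1 onset /n/, coda /lz/ (4→2 falls) ok; σ2 onset /dm/ (2C), coda /wl/ (5→4 falls) ok → well-formed
rzop.piwl — violates constraint 1: adjacent identical consonants /pp/ → ill-formed
ji — σ1 onset /j/, coda /∅/ ok → well-formed

nulz.dmuwl, ji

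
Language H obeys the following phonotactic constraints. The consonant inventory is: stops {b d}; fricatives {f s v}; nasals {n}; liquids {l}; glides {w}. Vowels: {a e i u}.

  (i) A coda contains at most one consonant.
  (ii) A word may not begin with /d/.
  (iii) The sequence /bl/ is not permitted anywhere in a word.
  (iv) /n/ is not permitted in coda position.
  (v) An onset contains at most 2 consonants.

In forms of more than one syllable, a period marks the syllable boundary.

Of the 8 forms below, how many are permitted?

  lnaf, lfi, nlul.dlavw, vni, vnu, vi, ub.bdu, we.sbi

lnaf — σ1 onset /ln/ (2C), coda /f/ ok → permitted
lfi — σ1 onset /lf/ (2C), coda /∅/ ok → permitted
nlul.dlavw — violates constraint (i): syllable 2 coda /vw/ has 2 consonants (> 1) → not permitted
vni — σ1 onset /vn/ (2C), coda /∅/ ok → permitted
vnu — σ1 onset /vn/ (2C), coda /∅/ ok → permitted
vi — σ1 onset /v/, coda /∅/ ok → permitted
ub.bdu — σ1 onset /∅/, coda /b/ ok; σ2 onset /bd/ (2C), coda /∅/ ok → permitted
we.sbi — σ1 onset /w/, coda /∅/ ok; σ2 onset /sb/ (2C), coda /∅/ ok → permitted
Permitted: lnaf, lfi, vni, vnu, vi, ub.bdu, we.sbi → 7.

7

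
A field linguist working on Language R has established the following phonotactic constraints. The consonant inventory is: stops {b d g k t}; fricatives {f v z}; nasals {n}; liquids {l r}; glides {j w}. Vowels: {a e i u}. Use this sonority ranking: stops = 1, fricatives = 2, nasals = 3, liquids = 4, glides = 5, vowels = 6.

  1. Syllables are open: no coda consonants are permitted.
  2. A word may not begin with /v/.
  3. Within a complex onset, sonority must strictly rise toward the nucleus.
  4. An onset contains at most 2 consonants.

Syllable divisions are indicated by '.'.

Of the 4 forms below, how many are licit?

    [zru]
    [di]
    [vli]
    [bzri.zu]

2

[zru] — σ1 onset /zr/ (2→4 rises), coda /∅/ ok → licit
[di] — σ1 onset /d/, coda /∅/ ok → licit
[vli] — violates constraint 2: word begins with /v/ → illicit
[bzri.zu] — violates constraint 4: syllable 1 onset /bzr/ has 3 consonants (> 2) → illicit
Licit: [zru], [di] → 2.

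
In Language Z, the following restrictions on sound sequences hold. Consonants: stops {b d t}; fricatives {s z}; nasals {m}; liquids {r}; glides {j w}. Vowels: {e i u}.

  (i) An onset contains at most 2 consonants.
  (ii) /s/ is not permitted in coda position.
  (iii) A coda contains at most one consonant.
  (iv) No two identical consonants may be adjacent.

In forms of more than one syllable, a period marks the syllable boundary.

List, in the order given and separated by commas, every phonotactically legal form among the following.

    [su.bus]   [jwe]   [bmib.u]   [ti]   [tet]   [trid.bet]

[su.bus] — violates constraint (ii): syllable 2 coda contains /s/ → phonotactically illegal
[jwe] — σ1 onset /jw/ (2C), coda /∅/ ok → phonotactically legal
[bmib.u] — σ1 onset /bm/ (2C), coda /b/ ok; σ2 onset /∅/, coda /∅/ ok → phonotactically legal
[ti] — σ1 onset /t/, coda /∅/ ok → phonotactically legal
[tet] — σ1 onset /t/, coda /t/ ok → phonotactically legal
[trid.bet] — σ1 onset /tr/ (2C), coda /d/ ok; σ2 onset /b/, coda /t/ ok → phonotactically legal

[jwe], [bmib.u], [ti], [tet], [trid.bet]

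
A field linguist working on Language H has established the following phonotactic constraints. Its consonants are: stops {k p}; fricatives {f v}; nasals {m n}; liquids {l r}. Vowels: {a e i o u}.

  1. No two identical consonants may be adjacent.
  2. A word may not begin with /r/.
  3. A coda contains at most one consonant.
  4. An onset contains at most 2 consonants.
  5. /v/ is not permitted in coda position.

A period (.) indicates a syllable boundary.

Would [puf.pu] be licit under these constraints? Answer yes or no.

[puf.pu] — σ1 onset /p/, coda /f/ ok; σ2 onset /p/, coda /∅/ ok → licit

yes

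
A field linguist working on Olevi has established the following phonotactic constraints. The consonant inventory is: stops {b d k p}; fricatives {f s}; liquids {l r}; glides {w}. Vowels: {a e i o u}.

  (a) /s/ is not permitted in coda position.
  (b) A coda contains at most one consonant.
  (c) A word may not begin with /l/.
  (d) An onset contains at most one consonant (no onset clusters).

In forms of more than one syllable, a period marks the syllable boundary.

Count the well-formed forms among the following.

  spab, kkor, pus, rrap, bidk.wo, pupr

0

spab — violates constraint (d): syllable 1 onset /sp/ has 2 consonants (> 1) → ill-formed
kkor — violates constraint (d): syllable 1 onset /kk/ has 2 consonants (> 1) → ill-formed
pus — violates constraint (a): syllable 1 coda contains /s/ → ill-formed
rrap — violates constraint (d): syllable 1 onset /rr/ has 2 consonants (> 1) → ill-formed
bidk.wo — violates constraint (b): syllable 1 coda /dk/ has 2 consonants (> 1) → ill-formed
pupr — violates constraint (b): syllable 1 coda /pr/ has 2 consonants (> 1) → ill-formed
No form is well-formed → 0.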